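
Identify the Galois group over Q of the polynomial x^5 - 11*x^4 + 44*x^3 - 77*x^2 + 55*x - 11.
The polynomial f is an irreducible quintic over Q, so G = Gal(f/Q) is a transitive subgroup of S_5: one of C_5 (5T1, order 5), D_5 (5T2, order 10), F_20 (5T3, order 20), A_5 (5T4, order 60) or S_5 (5T5, order 120). The discriminant of f is 14641 = 121^2, a perfect square, so G is contained in A_5. The transitive groups of degree 5 contained in A_5 are: C_5 (5T1, order 5), D_5 (5T2, order 10), A_5 (5T4, order 60). By Dedekind's theorem, for a prime p not dividing disc(f) the degrees of the irreducible factors of f mod p form the cycle type of an element of G. Factoring f modulo the 14 such primes p <= 47 (skipping 11, which divides the discriminant), each new pattern first appears at: mod 2: f = (x^5 + x^4 + x^2 + x + 1), pattern 5; mod 23: f = (x + 2)(x + 4)(x + 8)(x + 9)(x + 12), pattern 1+1+1+1+1. No other pattern occurs in this range, so the set of observed cycle types is {5, 1+1+1+1+1}. The candidates containing elements of all these cycle types are C_5 (5T1) of order 5, D_5 (5T2) of order 10, A_5 (5T4) of order 60; the others are excluded. The observed types are precisely the cycle types that occur in C_5 (5T1). Each of the other remaining candidates has further cycle types, and by the Chebotarev density theorem the matching factorization patterns would occur for a proportion of primes equal to their share of the group: D_5 (5T2) additionally contains elements of type 2+2+1 (5 of its 10 elements, about 50% of primes); A_5 (5T4) additionally contains elements of type 3+1+1, 2+2+1 (35 of its 60 elements, about 58% of primes). None of the 14 primes tested shows any such pattern (for each of these groups the chance of that is below 10^-4), which rules them out. Hence G = C_5 (5T1), of order 5.

C_5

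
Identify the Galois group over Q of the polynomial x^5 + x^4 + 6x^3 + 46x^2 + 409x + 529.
The polynomial f is an irreducible quintic over Q, so G = Gal(f/Q) is a transitive subgroup of S_5: one of C_5 (5T1, order 5), D_5 (5T2, order 10), F_20 (5T3, order 20), A_5 (5T4, order 60) or S_5 (5T5, order 120). The discriminant of f is 1217507491840000 = 34892800^2, a perfect square, so G is contained in A_5. The transitive groups of degree 5 contained in A_5 are: C_5 (5T1, order 5), D_5 (5T2, order 10), A_5 (5T4, order 60). By Dedekind's theorem, for a prime p not dividing disc(f) the degrees of the irreducible factors of f mod p form the cycle type of an element of G. Factoring f modulo the 23 such primes p <= 103 (skipping 2, 5, 29, 47, which divide the discriminant), each new pattern first appears at: mod 3: f = (x^5 + x^4 + x^2 + x + 1), pattern 5; mod 11: f = (x + 7)(x^2 + x + 6)(x^2 + 4x + 5), pattern 2+2+1; mod 83: f = (x + 37)(x + 68)(x + 69)(x + 79)(x + 80), pattern 1+1+1+1+1. No other pattern occurs in this range, so the set of observed cycle types is {5, 2+2+1, 1+1+1+1+1}. The candidates containing elements of all these cycle types are D_5 (5T2) of order 10, A_5 (5T4) of order 60; the others are excluded. The observed types are precisely the cycle types that occur in D_5 (5T2). Each of the other remaining candidates has further cycle types, and by the Chebotarev density theorem the matching factorization patterns would occur for a proportion of primes equal to their share of the group: A_5 (5T4) additionally contains elements of type 3+1+1 (20 of its 60 elements, about 33% of primes). None of the 23 primes tested shows any such pattern (for each of these groups the chance of that is below 10^-4), which rules them out. Hence G = D_5 (5T2), of order 10.

D_5 (also written D5)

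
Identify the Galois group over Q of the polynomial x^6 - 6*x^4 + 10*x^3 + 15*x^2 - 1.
A_4 x C_2 (order 24)

The polynomial f is an irreducible sextic over Q, so G = Gal(f/Q) is one of the 16 transitive subgroups 6T1, ..., 6T16 of S_6. The discriminant of f is -11156429376, which is not a perfect square, so G is not contained in A_6. The transitive groups of degree 6 not contained in A_6 are: C_6 (6T1, order 6), S_3 (6T2, order 6), D_6 (6T3, order 12), C_3 x S_3 (6T5, order 18), A_4 x C_2 (6T6, order 24), S_4 (6T8, order 24), S_3 x S_3 (6T9, order 36), S_4 x C_2 (6T11, order 48), (S_3 x S_3) : C_2 (6T13, order 72), PGL(2,5) (6T14, order 120), S_6 (6T16, order 720). By Dedekind's theorem, for a prime p not dividing disc(f) the degrees of the irreducible factors of f mod p form the cycle type of an element of G. Factoring f modulo the 33 such primes p <= 149 (skipping 2, 3, which divide the discriminant), each new pattern first appears at: mod 5: f = (x^3 + 2x^2 + 4x + 4)(x^3 + 3x^2 + 4x + 1), pattern 3+3; mod 7: f = (x^6 + x^4 + 3x^3 + x^2 + 6), pattern 6; mod 17: f = (x + 4)(x + 5)(x^2 + 11x + 12)(x^2 + 14x + 8), pattern 2+2+1+1; mod 19: f = (x + 6)(x + 12)(x + 15)(x + 18)(x^2 + 6x + 6), pattern 2+1+1+1+1; mod 71: f = (x^2 + 11x + 7)(x^2 + 21x + 11)(x^2 + 39x + 59), pattern 2+2+2. No other pattern occurs in this range, so the set of observed cycle types is {3+3, 6, 2+2+1+1, 2+1+1+1+1, 2+2+2}. The candidates containing elements of all these cycle types are A_4 x C_2 (6T6) of order 24, S_4 x C_2 (6T11) of order 48, (S_3 x S_3) : C_2 (6T13) of order 72, S_6 (6T16) of order 720; the others are excluded. The observed types are precisely the cycle types that occur in A_4 x C_2 (6T6) (apart from the identity). Each of the other remaining candidates has further cycle types, and by the Chebotarev density theorem the matching factorization patterns would occur for a proportion of primes equal to their share of the group: S_4 x C_2 (6T11) additionally contains elements of type 4+2, 4+1+1 (12 of its 48 elements, about 25% of primes); (S_3 x S_3) : C_2 (6T13) additionally contains elements of type 4+2, 3+2+1, 3+1+1+1 (34 of its 72 elements, about 47% of primes); S_6 (6T16) additionally contains elements of type 5+1, 4+2, 4+1+1, 3+2+1, 3+1+1+1 (484 of its 720 elements, about 67% of primes). None of the 33 primes tested shows any such pattern (for each of these groups the chance of that is below 10^-4), which rules them out. Hence G = A_4 x C_2 (6T6), of order 24.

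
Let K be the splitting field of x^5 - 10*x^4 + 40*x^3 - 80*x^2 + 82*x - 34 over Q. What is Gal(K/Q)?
S_5

The polynomial f is an irreducible quintic over Q, so G = Gal(f/Q) is a transitive subgroup of S_5: one of C_5 (5T1, order 5), D_5 (5T2, order 10), F_20 (5T3, order 20), A_5 (5T4, order 60) or S_5 (5T5, order 120). The discriminant of f is 58192, which is not a perfect square, so G is not contained in A_5. The transitive groups of degree 5 not contained in A_5 are: F_20 (5T3, order 20), S_5 (5T5, order 120). By Dedekind's theorem, for a prime p not dividing disc(f) the degrees of the irreducible factors of f mod p form the cycle type of an element of G. Factoring f modulo the 5 such primes p <= 13 (skipping 2, which divides the discriminant), each new pattern first appears at: mod 3: f = (x^5 + 2x^4 + x^3 + x^2 + x + 2), pattern 5; mod 5: f = (x + 2)(x^4 + 3x^3 + 4x^2 + 2x + 3), pattern 4+1; mod 13: f = (x + 1)(x + 3)(x^3 + 12x^2 + 2x + 6), pattern 3+1+1. No other pattern occurs in this range, so the set of observed cycle types is {5, 4+1, 3+1+1}. Among the candidates above, the only group containing elements of all these cycle types is S_5 (5T5) — F_20 (5T3) lacks at least one of them. Hence G = S_5 (5T5), of order 120.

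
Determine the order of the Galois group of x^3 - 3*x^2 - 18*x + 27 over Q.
3

The degree of the splitting field over Q equals the order of the Galois group, so first determine the group. The polynomial is an irreducible cubic over Q and its discriminant is 35721 = 189^2, a perfect square. For an irreducible cubic, a square discriminant forces the Galois group to be A_3, the cyclic group of order 3. The Galois group C_3 (3T1) has order 3, so the splitting field has degree 3 over Q.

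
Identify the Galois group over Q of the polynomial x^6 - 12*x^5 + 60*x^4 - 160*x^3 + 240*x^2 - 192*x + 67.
6T2: S_3

The polynomial f is an irreducible sextic over Q, so G = Gal(f/Q) is one of the 16 transitive subgroups 6T1, ..., 6T16 of S_6. The discriminant of f is -11337408, which is not a perfect square, so G is not contained in A_6. The transitive groups of degree 6 not contained in A_6 are: C_6 (6T1, order 6), S_3 (6T2, order 6), D_6 (6T3, order 12), C_3 x S_3 (6T5, order 18), A_4 x C_2 (6T6, order 24), S_4 (6T8, order 24), S_3 x S_3 (6T9, order 36), S_4 x C_2 (6T11, order 48), (S_3 x S_3) : C_2 (6T13, order 72), PGL(2,5) (6T14, order 120), S_6 (6T16, order 720). By Dedekind's theorem, for a prime p not dividing disc(f) the degrees of the irreducible factors of f mod p form the cycle type of an element of G. Factoring f modulo the 23 such primes p <= 97 (skipping 2, 3, which divide the discriminant), each new pattern first appears at: mod 5: f = (x^2 + 3)(x^2 + x + 1)(x^2 + 2x + 4), pattern 2+2+2; mod 7: f = (x^3 + x^2 + 5x + 1)(x^3 + x^2 + 5x + 4), pattern 3+3; mod 61: f = (x + 1)(x + 17)(x + 20)(x + 37)(x + 40)(x + 56), pattern 1+1+1+1+1+1. No other pattern occurs in this range, so the set of observed cycle types is {2+2+2, 3+3, 1+1+1+1+1+1}. The candidates containing elements of all these cycle types are C_6 (6T1) of order 6, S_3 (6T2) of order 6, D_6 (6T3) of order 12, C_3 x S_3 (6T5) of order 18, A_4 x C_2 (6T6) of order 24, S_4 (6T8) of order 24, S_3 x S_3 (6T9) of order 36, S_4 x C_2 (6T11) of order 48, (S_3 x S_3) : C_2 (6T13) of order 72, PGL(2,5) (6T14) of order 120, S_6 (6T16) of order 720; the others are excluded. The observed types are precisely the cycle types that occur in S_3 (6T2). Each of the other remaining candidates has further cycle types, and by the Chebotarev density theorem the matching factorization patterns would occur for a proportion of primes equal to their share of the group: C_6 (6T1) additionally contains elements of type 6 (2 of its 6 elements, about 33% of primes); D_6 (6T3) additionally contains elements of type 6, 2+2+1+1 (5 of its 12 elements, about 42% of primes); C_3 x S_3 (6T5) additionally contains elements of type 6, 3+1+1+1 (10 of its 18 elements, about 56% of primes); A_4 x C_2 (6T6) additionally contains elements of type 6, 2+2+1+1, 2+1+1+1+1 (14 of its 24 elements, about 58% of primes); S_4 (6T8) additionally contains elements of type 4+1+1, 2+2+1+1 (9 of its 24 elements, about 38% of primes); S_3 x S_3 (6T9) additionally contains elements of type 6, 3+1+1+1, 2+2+1+1 (25 of its 36 elements, about 69% of primes); S_4 x C_2 (6T11) additionally contains elements of type 6, 4+2, 4+1+1, 2+2+1+1, 2+1+1+1+1 (32 of its 48 elements, about 67% of primes); (S_3 x S_3) : C_2 (6T13) additionally contains elements of type 6, 4+2, 3+2+1, 3+1+1+1, 2+2+1+1, 2+1+1+1+1 (61 of its 72 elements, about 85% of primes); PGL(2,5) (6T14) additionally contains elements of type 6, 5+1, 4+1+1, 2+2+1+1 (89 of its 120 elements, about 74% of primes); S_6 (6T16) additionally contains elements of type 6, 5+1, 4+2, 4+1+1, 3+2+1, 3+1+1+1, 2+2+1+1, 2+1+1+1+1 (664 of its 720 elements, about 92% of primes). None of the 23 primes tested shows any such pattern (for each of these groups the chance of that is below 10^-4), which rules them out. Hence G = S_3 (6T2), of order 6.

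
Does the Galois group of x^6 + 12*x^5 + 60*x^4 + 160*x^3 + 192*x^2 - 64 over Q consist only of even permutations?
No

The polynomial is irreducible of degree 6 over Q. Its discriminant is -450868486864896, which is not a perfect square. A Galois group lies in the alternating group exactly when the discriminant is a square in Q, so the Galois group (A_4 x C_2) is not contained in A_6.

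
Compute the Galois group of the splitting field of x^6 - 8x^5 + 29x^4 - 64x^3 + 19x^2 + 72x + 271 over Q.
The polynomial f is an irreducible sextic over Q, so G = Gal(f/Q) is one of the 16 transitive subgroups 6T1, ..., 6T16 of S_6. The discriminant of f is 564385546240000 = 23756800^2, a perfect square, so G is contained in A_6. The transitive groups of degree 6 contained in A_6 are: A_4 (6T4, order 12), S_4 (6T7, order 24), (C_3 x C_3) : C_4 (6T10, order 36), PSL(2,5) (6T12, order 60), A_6 (6T15, order 360). By Dedekind's theorem, for a prime p not dividing disc(f) the degrees of the irreducible factors of f mod p form the cycle type of an element of G. Factoring f modulo the 19 such primes p <= 79 (skipping 2, 5, 29, which divide the discriminant), each new pattern first appears at: mod 3: f = (x^2 + x + 2)(x^4 + 2x + 2), pattern 4+2; mod 11: f = (x^3 + 7x + 10)(x^3 + 3x^2 + 4), pattern 3+3; mod 19: f = (x + 13)(x + 15)(x^2 + 9x + 10)(x^2 + 12x + 2), pattern 2+2+1+1; mod 61: f = (x + 4)(x + 37)(x + 51)(x^3 + 22x^2 + 36x + 25), pattern 3+1+1+1. No other pattern occurs in this range, so the set of observed cycle types is {4+2, 3+3, 2+2+1+1, 3+1+1+1}. The candidates containing elements of all these cycle types are (C_3 x C_3) : C_4 (6T10) of order 36, A_6 (6T15) of order 360; the others are excluded. The observed types are precisely the cycle types that occur in (C_3 x C_3) : C_4 (6T10) (apart from the identity). Each of the other remaining candidates has further cycle types, and by the Chebotarev density theorem the matching factorization patterns would occur for a proportion of primes equal to their share of the group: A_6 (6T15) additionally contains elements of type 5+1 (144 of its 360 elements, about 40% of primes). None of the 19 primes tested shows any such pattern (for each of these groups the chance of that is below 10^-4), which rules them out. Hence G = (C_3 x C_3) : C_4 (6T10), of order 36.

(C_3 x C_3) : C_4, the transitive group 6T10 of order 36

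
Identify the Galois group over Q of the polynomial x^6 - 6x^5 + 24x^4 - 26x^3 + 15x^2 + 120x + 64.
6T2: S_3

The polynomial f is an irreducible sextic over Q, so G = Gal(f/Q) is one of the 16 transitive subgroups 6T1, ..., 6T16 of S_6. The discriminant of f is -116095057920000, which is not a perfect square, so G is not contained in A_6. The transitive groups of degree 6 not contained in A_6 are: C_6 (6T1, order 6), S_3 (6T2, order 6), D_6 (6T3, order 12), C_3 x S_3 (6T5, order 18), A_4 x C_2 (6T6, order 24), S_4 (6T8, order 24), S_3 x S_3 (6T9, order 36), S_4 x C_2 (6T11, order 48), (S_3 x S_3) : C_2 (6T13, order 72), PGL(2,5) (6T14, order 120), S_6 (6T16, order 720). By Dedekind's theorem, for a prime p not dividing disc(f) the degrees of the irreducible factors of f mod p form the cycle type of an element of G. Factoring f modulo the 23 such primes p <= 101 (skipping 2, 3, 5, which divide the discriminant), each new pattern first appears at: mod 7: f = (x^3 + 3x^2 + 2x + 2)(x^3 + 5x^2 + 4), pattern 3+3; mod 11: f = (x^2 + 9)(x^2 + 2x + 10)(x^2 + 3x + 10), pattern 2+2+2; mod 61: f = (x + 2)(x + 7)(x + 32)(x + 44)(x + 45)(x + 47), pattern 1+1+1+1+1+1. No other pattern occurs in this range, so the set of observed cycle types is {3+3, 2+2+2, 1+1+1+1+1+1}. The candidates containing elements of all these cycle types are C_6 (6T1) of order 6, S_3 (6T2) of order 6, D_6 (6T3) of order 12, C_3 x S_3 (6T5) of order 18, A_4 x C_2 (6T6) of order 24, S_4 (6T8) of order 24, S_3 x S_3 (6T9) of order 36, S_4 x C_2 (6T11) of order 48, (S_3 x S_3) : C_2 (6T13) of order 72, PGL(2,5) (6T14) of order 120, S_6 (6T16) of order 720; the others are excluded. The observed types are precisely the cycle types that occur in S_3 (6T2). Each of the other remaining candidates has further cycle types, and by the Chebotarev density theorem the matching factorization patterns would occur for a proportion of primes equal to their share of the group: C_6 (6T1) additionally contains elements of type 6 (2 of its 6 elements, about 33% of primes); D_6 (6T3) additionally contains elements of type 6, 2+2+1+1 (5 of its 12 elements, about 42% of primes); C_3 x S_3 (6T5) additionally contains elements of type 6, 3+1+1+1 (10 of its 18 elements, about 56% of primes); A_4 x C_2 (6T6) additionally contains elements of type 6, 2+2+1+1, 2+1+1+1+1 (14 of its 24 elements, about 58% of primes); S_4 (6T8) additionally contains elements of type 4+1+1, 2+2+1+1 (9 of its 24 elements, about 38% of primes); S_3 x S_3 (6T9) additionally contains elements of type 6, 3+1+1+1, 2+2+1+1 (25 of its 36 elements, about 69% of primes); S_4 x C_2 (6T11) additionally contains elements of type 6, 4+2, 4+1+1, 2+2+1+1, 2+1+1+1+1 (32 of its 48 elements, about 67% of primes); (S_3 x S_3) : C_2 (6T13) additionally contains elements of type 6, 4+2, 3+2+1, 3+1+1+1, 2+2+1+1, 2+1+1+1+1 (61 of its 72 elements, about 85% of primes); PGL(2,5) (6T14) additionally contains elements of type 6, 5+1, 4+1+1, 2+2+1+1 (89 of its 120 elements, about 74% of primes); S_6 (6T16) additionally contains elements of type 6, 5+1, 4+2, 4+1+1, 3+2+1, 3+1+1+1, 2+2+1+1, 2+1+1+1+1 (664 of its 720 elements, about 92% of primes). None of the 23 primes tested shows any such pattern (for each of these groups the chance of that is below 10^-4), which rules them out. Hence G = S_3 (6T2), of order 6.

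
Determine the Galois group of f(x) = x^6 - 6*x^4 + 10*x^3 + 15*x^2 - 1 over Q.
6T6: A_4 x C_2

The polynomial f is an irreducible sextic over Q, so G = Gal(f/Q) is one of the 16 transitive subgroups 6T1, ..., 6T16 of S_6. The discriminant of f is -11156429376, which is not a perfect square, so G is not contained in A_6. The transitive groups of degree 6 not contained in A_6 are: C_6 (6T1, order 6), S_3 (6T2, order 6), D_6 (6T3, order 12), C_3 x S_3 (6T5, order 18), A_4 x C_2 (6T6, order 24), S_4 (6T8, order 24), S_3 x S_3 (6T9, order 36), S_4 x C_2 (6T11, order 48), (S_3 x S_3) : C_2 (6T13, order 72), PGL(2,5) (6T14, order 120), S_6 (6T16, order 720). By Dedekind's theorem, for a prime p not dividing disc(f) the degrees of the irreducible factors of f mod p form the cycle type of an element of G. Factoring f modulo the 33 such primes p <= 149 (skipping 2, 3, which divide the discriminant), each new pattern first appears at: mod 5: f = (x^3 + 2x^2 + 4x + 4)(x^3 + 3x^2 + 4x + 1), pattern 3+3; mod 7: f = (x^6 + x^4 + 3x^3 + x^2 + 6), pattern 6; mod 17: f = (x + 4)(x + 5)(x^2 + 11x + 12)(x^2 + 14x + 8), pattern 2+2+1+1; mod 19: f = (x + 6)(x + 12)(x + 15)(x + 18)(x^2 + 6x + 6), pattern 2+1+1+1+1; mod 71: f = (x^2 + 11x + 7)(x^2 + 21x + 11)(x^2 + 39x + 59), pattern 2+2+2. No other pattern occurs in this range, so the set of observed cycle types is {3+3, 6, 2+2+1+1, 2+1+1+1+1, 2+2+2}. The candidates containing elements of all these cycle types are A_4 x C_2 (6T6) of order 24, S_4 x C_2 (6T11) of order 48, (S_3 x S_3) : C_2 (6T13) of order 72, S_6 (6T16) of order 720; the others are excluded. The observed types are precisely the cycle types that occur in A_4 x C_2 (6T6) (apart from the identity). Each of the other remaining candidates has further cycle types, and by the Chebotarev density theorem the matching factorization patterns would occur for a proportion of primes equal to their share of the group: S_4 x C_2 (6T11) additionally contains elements of type 4+2, 4+1+1 (12 of its 48 elements, about 25% of primes); (S_3 x S_3) : C_2 (6T13) additionally contains elements of type 4+2, 3+2+1, 3+1+1+1 (34 of its 72 elements, about 47% of primes); S_6 (6T16) additionally contains elements of type 5+1, 4+2, 4+1+1, 3+2+1, 3+1+1+1 (484 of its 720 elements, about 67% of primes). None of the 33 primes tested shows any such pattern (for each of these groups the chance of that is below 10^-4), which rules them out. Hence G = A_4 x C_2 (6T6), of order 24.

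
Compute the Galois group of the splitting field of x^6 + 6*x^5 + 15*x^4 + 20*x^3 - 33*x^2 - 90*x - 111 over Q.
A_4

The polynomial f is an irreducible sextic over Q, so G = Gal(f/Q) is one of the 16 transitive subgroups 6T1, ..., 6T16 of S_6. The discriminant of f is 450868486864896 = 21233664^2, a perfect square, so G is contained in A_6. The transitive groups of degree 6 contained in A_6 are: A_4 (6T4, order 12), S_4 (6T7, order 24), (C_3 x C_3) : C_4 (6T10, order 36), PSL(2,5) (6T12, order 60), A_6 (6T15, order 360). By Dedekind's theorem, for a prime p not dividing disc(f) the degrees of the irreducible factors of f mod p form the cycle type of an element of G. Factoring f modulo the 33 such primes p <= 149 (skipping 2, 3, which divide the discriminant), each new pattern first appears at: mod 5: f = (x^3 + 4x + 3)(x^3 + x^2 + x + 3), pattern 3+3; mod 17: f = (x + 5)(x + 14)(x^2 + 2x + 6)(x^2 + 2x + 12), pattern 2+2+1+1; mod 71: f = (x + 8)(x + 9)(x + 11)(x + 62)(x + 64)(x + 65), pattern 1+1+1+1+1+1. No other pattern occurs in this range, so the set of observed cycle types is {3+3, 2+2+1+1, 1+1+1+1+1+1}. The candidates containing elements of all these cycle types are A_4 (6T4) of order 12, S_4 (6T7) of order 24, (C_3 x C_3) : C_4 (6T10) of order 36, PSL(2,5) (6T12) of order 60, A_6 (6T15) of order 360; the others are excluded. The observed types are precisely the cycle types that occur in A_4 (6T4). Each of the other remaining candidates has further cycle types, and by the Chebotarev density theorem the matching factorization patterns would occur for a proportion of primes equal to their share of the group: S_4 (6T7) additionally contains elements of type 4+2 (6 of its 24 elements, about 25% of primes); (C_3 x C_3) : C_4 (6T10) additionally contains elements of type 4+2, 3+1+1+1 (22 of its 36 elements, about 61% of primes); PSL(2,5) (6T12) additionally contains elements of type 5+1 (24 of its 60 elements, about 40% of primes); A_6 (6T15) additionally contains elements of type 5+1, 4+2, 3+1+1+1 (274 of its 360 elements, about 76% of primes). None of the 33 primes tested shows any such pattern (for each of these groups the chance of that is below 10^-4), which rules them out. Hence G = A_4 (6T4), of order 12.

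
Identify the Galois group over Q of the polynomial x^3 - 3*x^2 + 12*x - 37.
S_3, the symmetric group on 3 letters

The polynomial is an irreducible cubic over Q and its discriminant is -22599, which is not a perfect square. For an irreducible cubic, a non-square discriminant gives Galois group S_3.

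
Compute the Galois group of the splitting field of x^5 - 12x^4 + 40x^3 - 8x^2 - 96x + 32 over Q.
The polynomial f is an irreducible quintic over Q, so G = Gal(f/Q) is a transitive subgroup of S_5: one of C_5 (5T1, order 5), D_5 (5T2, order 10), F_20 (5T3, order 20), A_5 (5T4, order 60) or S_5 (5T5, order 120). The discriminant of f is 15352201216 = 123904^2, a perfect square, so G is contained in A_5. The transitive groups of degree 5 contained in A_5 are: C_5 (5T1, order 5), D_5 (5T2, order 10), A_5 (5T4, order 60). By Dedekind's theorem, for a prime p not dividing disc(f) the degrees of the irreducible factors of f mod p form the cycle type of an element of G. Factoring f modulo the 14 such primes p <= 53 (skipping 2, 11, which divide the discriminant), each new pattern first appears at: mod 3: f = (x^5 + x^3 + x^2 + 2), pattern 5; mod 23: f = (x + 3)(x + 6)(x + 10)(x + 18)(x + 20), pattern 1+1+1+1+1. No other pattern occurs in this range, so the set of observed cycle types is {5, 1+1+1+1+1}. The candidates containing elements of all these cycle types are C_5 (5T1) of order 5, D_5 (5T2) of order 10, A_5 (5T4) of order 60; the others are excluded. The observed types are precisely the cycle types that occur in C_5 (5T1). Each of the other remaining candidates has further cycle types, and by the Chebotarev density theorem the matching factorization patterns would occur for a proportion of primes equal to their share of the group: D_5 (5T2) additionally contains elements of type 2+2+1 (5 of its 10 elements, about 50% of primes); A_5 (5T4) additionally contains elements of type 3+1+1, 2+2+1 (35 of its 60 elements, about 58% of primes). None of the 14 primes tested shows any such pattern (for each of these groups the chance of that is below 10^-4), which rules them out. Hence G = C_5 (5T1), of order 5.

C_5 (order 5)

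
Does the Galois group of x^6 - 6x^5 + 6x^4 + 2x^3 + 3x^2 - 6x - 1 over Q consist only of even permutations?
The polynomial is irreducible of degree 6 over Q. Its discriminant is -151585344, which is not a perfect square. A Galois group lies in the alternating group exactly when the discriminant is a square in Q, so the Galois group (A_4 x C_2) is not contained in A_6.

No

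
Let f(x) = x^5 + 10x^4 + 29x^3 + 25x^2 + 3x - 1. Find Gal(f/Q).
C_5 (order 5)

The polynomial f is an irreducible quintic over Q, so G = Gal(f/Q) is a transitive subgroup of S_5: one of C_5 (5T1, order 5), D_5 (5T2, order 10), F_20 (5T3, order 20), A_5 (5T4, order 60) or S_5 (5T5, order 120). The discriminant of f is 7745089 = 2783^2, a perfect square, so G is contained in A_5. The transitive groups of degree 5 contained in A_5 are: C_5 (5T1, order 5), D_5 (5T2, order 10), A_5 (5T4, order 60). By Dedekind's theorem, for a prime p not dividing disc(f) the degrees of the irreducible factors of f mod p form the cycle type of an element of G. Factoring f modulo the 14 such primes p <= 53 (skipping 11, 23, which divide the discriminant), each new pattern first appears at: mod 2: f = (x^5 + x^3 + x^2 + x + 1), pattern 5; mod 43: f = (x + 10)(x + 12)(x + 13)(x + 29)(x + 32), pattern 1+1+1+1+1. No other pattern occurs in this range, so the set of observed cycle types is {5, 1+1+1+1+1}. The candidates containing elements of all these cycle types are C_5 (5T1) of order 5, D_5 (5T2) of order 10, A_5 (5T4) of order 60; the others are excluded. The observed types are precisely the cycle types that occur in C_5 (5T1). Each of the other remaining candidates has further cycle types, and by the Chebotarev density theorem the matching factorization patterns would occur for a proportion of primes equal to their share of the group: D_5 (5T2) additionally contains elements of type 2+2+1 (5 of its 10 elements, about 50% of primes); A_5 (5T4) additionally contains elements of type 3+1+1, 2+2+1 (35 of its 60 elements, about 58% of primes). None of the 14 primes tested shows any such pattern (for each of these groups the chance of that is below 10^-4), which rules them out. Hence G = C_5 (5T1), of order 5.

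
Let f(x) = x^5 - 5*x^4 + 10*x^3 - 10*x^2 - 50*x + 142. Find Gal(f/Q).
The polynomial f is an irreducible quintic over Q, so G = Gal(f/Q) is a transitive subgroup of S_5: one of C_5 (5T1, order 5), D_5 (5T2, order 10), F_20 (5T3, order 20), A_5 (5T4, order 60) or S_5 (5T5, order 120). The discriminant of f is 58564000000 = 242000^2, a perfect square, so G is contained in A_5. The transitive groups of degree 5 contained in A_5 are: C_5 (5T1, order 5), D_5 (5T2, order 10), A_5 (5T4, order 60). By Dedekind's theorem, for a prime p not dividing disc(f) the degrees of the irreducible factors of f mod p form the cycle type of an element of G. Factoring f modulo the 3 such primes p <= 13 (skipping 2, 5, 11, which divide the discriminant), each new pattern first appears at: mod 3: f = (x^5 + x^4 + x^3 + 2x^2 + x + 1), pattern 5; mod 13: f = (x + 5)(x + 7)(x^3 + 9x^2 + 10x + 10), pattern 3+1+1. No other pattern occurs in this range, so the set of observed cycle types is {5, 3+1+1}. Among the candidates above, the only group containing elements of all these cycle types is A_5 (5T4) — each of C_5 (5T1), D_5 (5T2) lacks at least one of them. Hence G = A_5 (5T4), of order 60.

A_5, the alternating group on 5 letters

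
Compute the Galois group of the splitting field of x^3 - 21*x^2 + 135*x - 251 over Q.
The polynomial is an irreducible cubic over Q and its discriminant is 5184 = 72^2, a perfect square. For an irreducible cubic, a square discriminant forces the Galois group to be A_3, the cyclic group of order 3.

C_3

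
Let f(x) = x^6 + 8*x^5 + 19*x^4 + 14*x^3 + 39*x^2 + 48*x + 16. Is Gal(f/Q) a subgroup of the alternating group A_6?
Yes

The polynomial is irreducible of degree 6 over Q. Its discriminant is 90962560000 = 301600^2, a perfect square. A Galois group lies in the alternating group exactly when the discriminant is a square in Q, so the Galois group ((C_3 x C_3) : C_4) is contained in A_6.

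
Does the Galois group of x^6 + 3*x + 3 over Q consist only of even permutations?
The polynomial is irreducible of degree 6 over Q. Its discriminant is -9059283, which is not a perfect square. A Galois group lies in the alternating group exactly when the discriminant is a square in Q, so the Galois group ((S_3 x S_3) : C_2) is not contained in A_6.

No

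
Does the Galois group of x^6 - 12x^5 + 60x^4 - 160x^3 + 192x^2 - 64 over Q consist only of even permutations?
The polynomial is irreducible of degree 6 over Q. Its discriminant is -450868486864896, which is not a perfect square. A Galois group lies in the alternating group exactly when the discriminant is a square in Q, so the Galois group (A_4 x C_2) is not contained in A_6.

No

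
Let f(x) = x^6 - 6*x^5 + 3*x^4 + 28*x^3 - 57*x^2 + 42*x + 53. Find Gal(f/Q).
The polynomial f is an irreducible sextic over Q, so G = Gal(f/Q) is one of the 16 transitive subgroups 6T1, ..., 6T16 of S_6. The discriminant of f is -450868486864896, which is not a perfect square, so G is not contained in A_6. The transitive groups of degree 6 not contained in A_6 are: C_6 (6T1, order 6), S_3 (6T2, order 6), D_6 (6T3, order 12), C_3 x S_3 (6T5, order 18), A_4 x C_2 (6T6, order 24), S_4 (6T8, order 24), S_3 x S_3 (6T9, order 36), S_4 x C_2 (6T11, order 48), (S_3 x S_3) : C_2 (6T13, order 72), PGL(2,5) (6T14, order 120), S_6 (6T16, order 720). By Dedekind's theorem, for a prime p not dividing disc(f) the degrees of the irreducible factors of f mod p form the cycle type of an element of G. Factoring f modulo the 33 such primes p <= 149 (skipping 2, 3, which divide the discriminant), each new pattern first appears at: mod 5: f = (x^3 + 3x + 2)(x^3 + 4x^2 + 4), pattern 3+3; mod 7: f = (x^6 + x^5 + 3x^4 + 6x^2 + 4), pattern 6; mod 17: f = (x + 3)(x + 12)(x^2 + 15x + 8)(x^2 + 15x + 15), pattern 2+2+1+1; mod 19: f = (x + 4)(x + 6)(x + 11)(x + 13)(x^2 + 17x + 6), pattern 2+1+1+1+1; mod 71: f = (x^2 + 69x + 4)(x^2 + 69x + 19)(x^2 + 69x + 39), pattern 2+2+2. No other pattern occurs in this range, so the set of observed cycle types is {3+3, 6, 2+2+1+1, 2+1+1+1+1, 2+2+2}. The candidates containing elements of all these cycle types are A_4 x C_2 (6T6) of order 24, S_4 x C_2 (6T11) of order 48, (S_3 x S_3) : C_2 (6T13) of order 72, S_6 (6T16) of order 720; the others are excluded. The observed types are precisely the cycle types that occur in A_4 x C_2 (6T6) (apart from the identity). Each of the other remaining candidates has further cycle types, and by the Chebotarev density theorem the matching factorization patterns would occur for a proportion of primes equal to their share of the group: S_4 x C_2 (6T11) additionally contains elements of type 4+2, 4+1+1 (12 of its 48 elements, about 25% of primes); (S_3 x S_3) : C_2 (6T13) additionally contains elements of type 4+2, 3+2+1, 3+1+1+1 (34 of its 72 elements, about 47% of primes); S_6 (6T16) additionally contains elements of type 5+1, 4+2, 4+1+1, 3+2+1, 3+1+1+1 (484 of its 720 elements, about 67% of primes). None of the 33 primes tested shows any such pattern (for each of these groups the chance of that is below 10^-4), which rules them out. Hence G = A_4 x C_2 (6T6), of order 24.

A_4 x C_2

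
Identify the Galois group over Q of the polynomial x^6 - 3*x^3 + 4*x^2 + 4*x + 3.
6T16: S_6

The polynomial f is an irreducible sextic over Q, so G = Gal(f/Q) is one of the 16 transitive subgroups 6T1, ..., 6T16 of S_6. The discriminant of f is -141432219, which is not a perfect square, so G is not contained in A_6. The transitive groups of degree 6 not contained in A_6 are: C_6 (6T1, order 6), S_3 (6T2, order 6), D_6 (6T3, order 12), C_3 x S_3 (6T5, order 18), A_4 x C_2 (6T6, order 24), S_4 (6T8, order 24), S_3 x S_3 (6T9, order 36), S_4 x C_2 (6T11, order 48), (S_3 x S_3) : C_2 (6T13, order 72), PGL(2,5) (6T14, order 120), S_6 (6T16, order 720). By Dedekind's theorem, for a prime p not dividing disc(f) the degrees of the irreducible factors of f mod p form the cycle type of an element of G. Factoring f modulo the 4 such primes p <= 11 (skipping 3, which divides the discriminant), each new pattern first appears at: mod 2: f = (x^6 + x^3 + 1), pattern 6; mod 5: f = (x^3 + 2x^2 + 1)(x^3 + 3x^2 + 4x + 3), pattern 3+3; mod 7: f = (x + 1)(x^5 + 6x^4 + x^3 + 3x^2 + x + 3), pattern 5+1; mod 11: f = (x + 2)(x^2 + 6x + 10)(x^3 + 3x^2 + 9x + 4), pattern 3+2+1. No other pattern occurs in this range, so the set of observed cycle types is {6, 3+3, 5+1, 3+2+1}. Among the candidates above, the only group containing elements of all these cycle types is S_6 (6T16); every other candidate lacks at least one of them. Hence G = S_6 (6T16), of order 720.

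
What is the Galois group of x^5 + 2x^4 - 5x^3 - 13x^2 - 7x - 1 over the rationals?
The polynomial f is an irreducible quintic over Q, so G = Gal(f/Q) is a transitive subgroup of S_5: one of C_5 (5T1, order 5), D_5 (5T2, order 10), F_20 (5T3, order 20), A_5 (5T4, order 60) or S_5 (5T5, order 120). The discriminant of f is 14641 = 121^2, a perfect square, so G is contained in A_5. The transitive groups of degree 5 contained in A_5 are: C_5 (5T1, order 5), D_5 (5T2, order 10), A_5 (5T4, order 60). By Dedekind's theorem, for a prime p not dividing disc(f) the degrees of the irreducible factors of f mod p form the cycle type of an element of G. Factoring f modulo the 14 such primes p <= 47 (skipping 11, which divides the discriminant), each new pattern first appears at: mod 2: f = (x^5 + x^3 + x^2 + x + 1), pattern 5; mod 23: f = (x + 5)(x + 6)(x + 7)(x + 8)(x + 22), pattern 1+1+1+1+1. No other pattern occurs in this range, so the set of observed cycle types is {5, 1+1+1+1+1}. The candidates containing elements of all these cycle types are C_5 (5T1) of order 5, D_5 (5T2) of order 10, A_5 (5T4) of order 60; the others are excluded. The observed types are precisely the cycle types that occur in C_5 (5T1). Each of the other remaining candidates has further cycle types, and by the Chebotarev density theorem the matching factorization patterns would occur for a proportion of primes equal to their share of the group: D_5 (5T2) additionally contains elements of type 2+2+1 (5 of its 10 elements, about 50% of primes); A_5 (5T4) additionally contains elements of type 3+1+1, 2+2+1 (35 of its 60 elements, about 58% of primes). None of the 14 primes tested shows any such pattern (for each of these groups the chance of that is below 10^-4), which rules them out. Hence G = C_5 (5T1), of order 5.

C_5, the cyclic group of order 5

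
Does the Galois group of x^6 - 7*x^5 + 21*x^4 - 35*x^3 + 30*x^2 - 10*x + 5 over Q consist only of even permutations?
The polynomial is irreducible of degree 6 over Q. Its discriminant is 525625 = 725^2, a perfect square. A Galois group lies in the alternating group exactly when the discriminant is a square in Q, so the Galois group ((C_3 x C_3) : C_4) is contained in A_6.

Yes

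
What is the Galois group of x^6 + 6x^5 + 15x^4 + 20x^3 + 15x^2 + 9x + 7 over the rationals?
The polynomial f is an irreducible sextic over Q, so G = Gal(f/Q) is one of the 16 transitive subgroups 6T1, ..., 6T16 of S_6. The discriminant of f is -9059283, which is not a perfect square, so G is not contained in A_6. The transitive groups of degree 6 not contained in A_6 are: C_6 (6T1, order 6), S_3 (6T2, order 6), D_6 (6T3, order 12), C_3 x S_3 (6T5, order 18), A_4 x C_2 (6T6, order 24), S_4 (6T8, order 24), S_3 x S_3 (6T9, order 36), S_4 x C_2 (6T11, order 48), (S_3 x S_3) : C_2 (6T13, order 72), PGL(2,5) (6T14, order 120), S_6 (6T16, order 720). By Dedekind's theorem, for a prime p not dividing disc(f) the degrees of the irreducible factors of f mod p form the cycle type of an element of G. Factoring f modulo the 28 such primes p <= 127 (skipping 3, 17, 43, which divide the discriminant), each new pattern first appears at: mod 2: f = (x^6 + x^4 + x^2 + x + 1), pattern 6; mod 7: f = (x)(x^2 + 5x + 3)(x^3 + x^2 + 3), pattern 3+2+1; mod 11: f = (x^2 + 4x + 5)(x^4 + 2x^3 + 2x^2 + 2x + 8), pattern 4+2; mod 13: f = (x + 6)(x + 11)(x^2 + 3x + 5)(x^2 + 12x + 4), pattern 2+2+1+1; mod 61: f = (x + 3)(x + 5)(x + 11)(x + 22)(x^2 + 26x + 14), pattern 2+1+1+1+1; mod 97: f = (x + 11)(x + 13)(x + 50)(x^3 + 29x^2 + 18x + 24), pattern 3+1+1+1; mod 113: f = (x^2 + 6x + 15)(x^2 + 47x + 38)(x^2 + 66x + 24), pattern 2+2+2; mod 127: f = (x^3 + 42x^2 + 99x + 37)(x^3 + 91x^2 + 31x + 86), pattern 3+3. No other pattern occurs in this range, so the set of observed cycle types is {6, 3+2+1, 4+2, 2+2+1+1, 2+1+1+1+1, 3+1+1+1, 2+2+2, 3+3}. The candidates containing elements of all these cycle types are (S_3 x S_3) : C_2 (6T13) of order 72, S_6 (6T16) of order 720; the others are excluded. The observed types are precisely the cycle types that occur in (S_3 x S_3) : C_2 (6T13) (apart from the identity). Each of the other remaining candidates has further cycle types, and by the Chebotarev density theorem the matching factorization patterns would occur for a proportion of primes equal to their share of the group: S_6 (6T16) additionally contains elements of type 5+1, 4+1+1 (234 of its 720 elements, about 32% of primes). None of the 28 primes tested shows any such pattern (for each of these groups the chance of that is below 10^-4), which rules them out. Hence G = (S_3 x S_3) : C_2 (6T13), of order 72.

6T13: (S_3 x S_3) : C_2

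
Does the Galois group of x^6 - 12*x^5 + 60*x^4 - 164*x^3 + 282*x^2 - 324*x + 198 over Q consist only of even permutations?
No

The polynomial is irreducible of degree 6 over Q. Its discriminant is -37744330752, which is not a perfect square. A Galois group lies in the alternating group exactly when the discriminant is a square in Q, so the Galois group (D_6) is not contained in A_6.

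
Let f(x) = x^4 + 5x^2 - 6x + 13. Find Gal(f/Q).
4T2: V_4

The polynomial is an irreducible quartic over Q and its discriminant is 435600 = 660^2, a perfect square, so the Galois group is contained in A_4. The resolvent cubic y^3 - 5*y^2 - 52*y + 224 splits completely over Q, which gives the Klein four-group V_4.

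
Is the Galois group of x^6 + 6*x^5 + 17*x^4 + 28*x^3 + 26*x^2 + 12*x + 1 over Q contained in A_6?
Yes

The polynomial is irreducible of degree 6 over Q. Its discriminant is 153664 = 392^2, a perfect square. A Galois group lies in the alternating group exactly when the discriminant is a square in Q, so the Galois group (A_4) is contained in A_6.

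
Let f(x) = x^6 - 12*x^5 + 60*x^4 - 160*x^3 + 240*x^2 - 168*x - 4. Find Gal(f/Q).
The polynomial f is an irreducible sextic over Q, so G = Gal(f/Q) is one of the 16 transitive subgroups 6T1, ..., 6T16 of S_6. The discriminant of f is 746496000000 = 864000^2, a perfect square, so G is contained in A_6. The transitive groups of degree 6 contained in A_6 are: A_4 (6T4, order 12), S_4 (6T7, order 24), (C_3 x C_3) : C_4 (6T10, order 36), PSL(2,5) (6T12, order 60), A_6 (6T15, order 360). By Dedekind's theorem, for a prime p not dividing disc(f) the degrees of the irreducible factors of f mod p form the cycle type of an element of G. Factoring f modulo the 6 such primes p <= 23 (skipping 2, 3, 5, which divide the discriminant), each new pattern first appears at: mod 7: f = (x + 1)(x^5 + x^4 + 3x^3 + 5x^2 + 4x + 3), pattern 5+1; mod 23: f = (x + 5)(x + 10)(x + 19)(x^3 + x + 6), pattern 3+1+1+1. No other pattern occurs in this range, so the set of observed cycle types is {5+1, 3+1+1+1}. Among the candidates above, the only group containing elements of all these cycle types is A_6 (6T15) — each of A_4 (6T4), S_4 (6T7), (C_3 x C_3) : C_4 (6T10), PSL(2,5) (6T12) lacks at least one of them. Hence G = A_6 (6T15), of order 360.

6T15: A_6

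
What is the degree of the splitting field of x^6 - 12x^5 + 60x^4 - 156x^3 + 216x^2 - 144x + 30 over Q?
36

The degree of the splitting field over Q equals the order of the Galois group, so first determine the group. The polynomial f is an irreducible sextic over Q, so G = Gal(f/Q) is one of the 16 transitive subgroups 6T1, ..., 6T16 of S_6. The discriminant of f is 40310784, which is not a perfect square, so G is not contained in A_6. The transitive groups of degree 6 not contained in A_6 are: C_6 (6T1, order 6), S_3 (6T2, order 6), D_6 (6T3, order 12), C_3 x S_3 (6T5, order 18), A_4 x C_2 (6T6, order 24), S_4 (6T8, order 24), S_3 x S_3 (6T9, order 36), S_4 x C_2 (6T11, order 48), (S_3 x S_3) : C_2 (6T13, order 72), PGL(2,5) (6T14, order 120), S_6 (6T16, order 720). By Dedekind's theorem, for a prime p not dividing disc(f) the degrees of the irreducible factors of f mod p form the cycle type of an element of G. Factoring f modulo the 14 such primes p <= 53 (skipping 2, 3, which divide the discriminant), each new pattern first appears at: mod 5: f = (x)(x + 4)(x^2 + 2)(x^2 + 4x + 2), pattern 2+2+1+1; mod 7: f = (x^6 + 2x^5 + 4x^4 + 5x^3 + 6x^2 + 3x + 2), pattern 6; mod 19: f = (x + 2)(x + 4)(x + 7)(x^3 + 13x^2 + 12x + 8), pattern 3+1+1+1; mod 31: f = (x^2 + 6x + 11)(x^2 + 15x + 21)(x^2 + 29x + 11), pattern 2+2+2; mod 43: f = (x^3 + 37x^2 + 12x + 1)(x^3 + 37x^2 + 12x + 30), pattern 3+3. No other pattern occurs in this range, so the set of observed cycle types is {2+2+1+1, 6, 3+1+1+1, 2+2+2, 3+3}. The candidates containing elements of all these cycle types are S_3 x S_3 (6T9) of order 36, (S_3 x S_3) : C_2 (6T13) of order 72, S_6 (6T16) of order 720; the others are excluded. The observed types are precisely the cycle types that occur in S_3 x S_3 (6T9) (apart from the identity). Each of the other remaining candidates has further cycle types, and by the Chebotarev density theorem the matching factorization patterns would occur for a proportion of primes equal to their share of the group: (S_3 x S_3) : C_2 (6T13) additionally contains elements of type 4+2, 3+2+1, 2+1+1+1+1 (36 of its 72 elements, about 50% of primes); S_6 (6T16) additionally contains elements of type 5+1, 4+2, 4+1+1, 3+2+1, 2+1+1+1+1 (459 of its 720 elements, about 64% of primes). None of the 14 primes tested shows any such pattern (for each of these groups the chance of that is below 10^-4), which rules them out. Hence G = S_3 x S_3 (6T9), of order 36. The Galois group S_3 x S_3 (6T9) has order 36, so the splitting field has degree 36 over Q.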